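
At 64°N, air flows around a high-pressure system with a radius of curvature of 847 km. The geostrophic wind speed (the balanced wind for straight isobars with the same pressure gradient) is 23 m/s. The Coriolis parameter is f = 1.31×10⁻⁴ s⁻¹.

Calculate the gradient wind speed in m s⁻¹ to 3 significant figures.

Around a high, pressure-gradient force acts outward with centrifugal, so Coriolis balances both:
fV = (1/ρ)|∂P/∂n| + V²/R  →  V² − fR·V + fR·V_g = 0
With fR = 1.31×10⁻⁴ × 847×10³ m = 111 m/s:
V = [fR − √((fR)² − 4 fR V_g)]/2 = [111 − √(111² − 4×111×23)]/2 = 32.5 m/s
Supergeostrophic (V > V_g = 23 m/s), as expected around a high.

32.5 m s⁻¹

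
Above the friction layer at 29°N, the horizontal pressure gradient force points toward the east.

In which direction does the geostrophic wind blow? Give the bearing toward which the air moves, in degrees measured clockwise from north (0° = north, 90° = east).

180°

The pressure-gradient force points toward the east (bearing 090°).
Geostrophic balance: in the Northern Hemisphere the Coriolis force deflects motion to the right, so the geostrophic wind blows 90° to the right of the pressure-gradient force (low pressure on the left).
Rotating 090° by 90° clockwise gives 180° — the wind blows toward the south.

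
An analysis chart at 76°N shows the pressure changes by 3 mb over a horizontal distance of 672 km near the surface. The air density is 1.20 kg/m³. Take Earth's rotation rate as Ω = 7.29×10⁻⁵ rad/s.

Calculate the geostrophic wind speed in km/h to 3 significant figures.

Coriolis parameter at 76°N:
f = 2Ω sin φ = 2 × 7.29×10⁻⁵ × sin 76° = 1.41×10⁻⁴ s⁻¹
Pressure gradient: |∂P/∂n| = 300 Pa / 672000 m = 4.46×10⁻⁴ Pa/m
Geostrophic balance (pressure-gradient force = Coriolis force):
V_g = (1/(fρ)) |∂P/∂n| = 4.46×10⁻⁴ / (1.41×10⁻⁴ × 1.20) = 2.63 m/s
Converting: 2.63 m/s × 3.6 = 9.47 km/h

9.47 km/h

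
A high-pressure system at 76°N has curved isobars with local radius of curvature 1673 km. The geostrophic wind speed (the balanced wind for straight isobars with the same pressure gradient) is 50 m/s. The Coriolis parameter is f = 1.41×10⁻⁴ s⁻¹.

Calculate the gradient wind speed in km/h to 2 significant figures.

Around a high, pressure-gradient force acts outward with centrifugal, so Coriolis balances both:
fV = (1/ρ)|∂P/∂n| + V²/R  →  V² − fR·V + fR·V_g = 0
With fR = 1.41×10⁻⁴ × 1673×10³ m = 236 m/s:
V = [fR − √((fR)² − 4 fR V_g)]/2 = [236 − √(236² − 4×236×50)]/2 = 71.9 m/s
Supergeostrophic (V > V_g = 50 m/s), as expected around a high.
Converting: 71.9 m/s × 3.6 = 260 km/h

260 km/h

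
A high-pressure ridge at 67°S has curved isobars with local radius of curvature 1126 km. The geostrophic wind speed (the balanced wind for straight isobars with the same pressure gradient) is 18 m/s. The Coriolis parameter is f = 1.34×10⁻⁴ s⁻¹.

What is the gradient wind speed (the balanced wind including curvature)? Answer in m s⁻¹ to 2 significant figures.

Around a high, pressure-gradient force acts outward with centrifugal, so Coriolis balances both:
fV = (1/ρ)|∂P/∂n| + V²/R  →  V² − fR·V + fR·V_g = 0
With fR = 1.34×10⁻⁴ × 1126×10³ m = 151 m/s:
V = [fR − √((fR)² − 4 fR V_g)]/2 = [151 − √(151² − 4×151×18)]/2 = 20.9 m/s
Supergeostrophic (V > V_g = 18 m/s), as expected around a high.

21 m s⁻¹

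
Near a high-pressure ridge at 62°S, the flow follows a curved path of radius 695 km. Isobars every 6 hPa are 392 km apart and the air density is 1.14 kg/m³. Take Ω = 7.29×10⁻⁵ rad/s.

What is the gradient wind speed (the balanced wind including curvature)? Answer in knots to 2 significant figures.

23 knots

Coriolis parameter at 62°S:
f = 2Ω sin φ = 2 × 7.29×10⁻⁵ × sin 62° = 1.29×10⁻⁴ s⁻¹
Pressure gradient: |∂P/∂n| = 600 Pa / 392000 m = 1.53×10⁻³ Pa/m
Geostrophic speed: V_g = |∂P/∂n|/(fρ) = 1.53×10⁻³/(1.29×10⁻⁴ × 1.14) = 10.4 m/s
Around a high, pressure-gradient force acts outward with centrifugal, so Coriolis balances both:
fV = (1/ρ)|∂P/∂n| + V²/R  →  V² − fR·V + fR·V_g = 0
With fR = 1.29×10⁻⁴ × 695×10³ m = 89.5 m/s:
V = [fR − √((fR)² − 4 fR V_g)]/2 = [89.5 − √(89.5² − 4×89.5×10.4)]/2 = 12.1 m/s
Supergeostrophic (V > V_g = 10.4 m/s), as expected around a high.
Converting: 12.1 m/s × 1.944 = 23 knots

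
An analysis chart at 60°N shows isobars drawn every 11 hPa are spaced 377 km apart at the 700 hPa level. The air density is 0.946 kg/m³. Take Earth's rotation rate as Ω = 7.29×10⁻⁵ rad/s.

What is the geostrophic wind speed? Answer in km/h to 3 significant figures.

Coriolis parameter at 60°N:
f = 2Ω sin φ = 2 × 7.29×10⁻⁵ × sin 60° = 1.26×10⁻⁴ s⁻¹
Pressure gradient: |∂P/∂n| = 1100 Pa / 377000 m = 2.92×10⁻³ Pa/m
Geostrophic balance (pressure-gradient force = Coriolis force):
V_g = (1/(fρ)) |∂P/∂n| = 2.92×10⁻³ / (1.26×10⁻⁴ × 0.946) = 24.4 m/s
Converting: 24.4 m/s × 3.6 = 87.9 km/h

87.9 km/h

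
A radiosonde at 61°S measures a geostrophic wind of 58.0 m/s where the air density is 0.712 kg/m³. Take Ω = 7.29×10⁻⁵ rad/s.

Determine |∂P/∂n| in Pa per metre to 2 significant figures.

Coriolis parameter at 61°S:
f = 2Ω sin φ = 2 × 7.29×10⁻⁵ × sin 61° = 1.28×10⁻⁴ s⁻¹
Geostrophic balance rearranged: |∂P/∂n| = f ρ V_g
|∂P/∂n| = 1.28×10⁻⁴ × 0.712 × 58.0 = 5.27×10⁻³ Pa/m

5.3×10⁻³ Pa/m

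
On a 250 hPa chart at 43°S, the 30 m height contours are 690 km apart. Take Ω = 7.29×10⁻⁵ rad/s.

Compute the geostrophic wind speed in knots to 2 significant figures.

8.3 knots

Coriolis parameter at 43°S:
f = 2Ω sin φ = 2 × 7.29×10⁻⁵ × sin 43° = 9.94×10⁻⁵ s⁻¹
Height gradient: |∂Z/∂n| = 30 m / 690000 m = 4.35×10⁻⁵
On a pressure surface, geostrophic balance gives V_g = (g/f)|∂Z/∂n|:
V_g = 9.81 × 4.35×10⁻⁵ / 9.94×10⁻⁵ = 4.29 m/s
Converting: 4.29 m/s × 1.944 = 8.3 knots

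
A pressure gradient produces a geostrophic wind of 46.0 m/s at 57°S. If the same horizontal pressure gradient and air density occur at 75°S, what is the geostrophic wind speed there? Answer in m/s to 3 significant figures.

39.9 m/s

With the same pressure gradient and density, V_g ∝ 1/f ∝ 1/sin φ.
V₂ = V₁ · sin φ₁ / sin φ₂ = 46.0 × sin 57° / sin 75°
V₂ = 46.0 × 0.8387/0.9659 = 39.9 m/s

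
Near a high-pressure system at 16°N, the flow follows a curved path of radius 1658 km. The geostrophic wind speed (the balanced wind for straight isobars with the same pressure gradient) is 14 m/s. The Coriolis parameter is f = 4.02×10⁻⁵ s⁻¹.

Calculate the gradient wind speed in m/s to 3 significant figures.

20.0 m/s

Around a high, pressure-gradient force acts outward with centrifugal, so Coriolis balances both:
fV = (1/ρ)|∂P/∂n| + V²/R  →  V² − fR·V + fR·V_g = 0
With fR = 4.02×10⁻⁵ × 1658×10³ m = 66.7 m/s:
V = [fR − √((fR)² − 4 fR V_g)]/2 = [66.7 − √(66.7² − 4×66.7×14)]/2 = 20 m/s
Supergeostrophic (V > V_g = 14 m/s), as expected around a high.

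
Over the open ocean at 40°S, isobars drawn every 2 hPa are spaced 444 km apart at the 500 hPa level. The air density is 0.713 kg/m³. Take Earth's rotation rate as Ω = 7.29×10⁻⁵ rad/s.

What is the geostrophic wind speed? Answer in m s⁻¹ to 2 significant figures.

Coriolis parameter at 40°S:
f = 2Ω sin φ = 2 × 7.29×10⁻⁵ × sin 40° = 9.37×10⁻⁵ s⁻¹
Pressure gradient: |∂P/∂n| = 200 Pa / 444000 m = 4.50×10⁻⁴ Pa/m
Geostrophic balance (pressure-gradient force = Coriolis force):
V_g = (1/(fρ)) |∂P/∂n| = 4.50×10⁻⁴ / (9.37×10⁻⁵ × 0.713) = 6.74 m/s

6.7 m s⁻¹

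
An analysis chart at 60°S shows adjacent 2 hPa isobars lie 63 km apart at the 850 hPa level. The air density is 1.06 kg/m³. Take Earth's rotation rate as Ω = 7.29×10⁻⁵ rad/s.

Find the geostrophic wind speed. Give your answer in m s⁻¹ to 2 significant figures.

Coriolis parameter at 60°S:
f = 2Ω sin φ = 2 × 7.29×10⁻⁵ × sin 60° = 1.26×10⁻⁴ s⁻¹
Pressure gradient: |∂P/∂n| = 200 Pa / 63000 m = 3.17×10⁻³ Pa/m
Geostrophic balance (pressure-gradient force = Coriolis force):
V_g = (1/(fρ)) |∂P/∂n| = 3.17×10⁻³ / (1.26×10⁻⁴ × 1.06) = 23.7 m/s

24 m s⁻¹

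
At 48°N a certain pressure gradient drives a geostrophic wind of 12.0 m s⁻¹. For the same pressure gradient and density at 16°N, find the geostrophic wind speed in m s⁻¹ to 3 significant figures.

32.4 m s⁻¹

With the same pressure gradient and density, V_g ∝ 1/f ∝ 1/sin φ.
V₂ = V₁ · sin φ₁ / sin φ₂ = 12.0 × sin 48° / sin 16°
V₂ = 12.0 × 0.7431/0.2756 = 32.4 m s⁻¹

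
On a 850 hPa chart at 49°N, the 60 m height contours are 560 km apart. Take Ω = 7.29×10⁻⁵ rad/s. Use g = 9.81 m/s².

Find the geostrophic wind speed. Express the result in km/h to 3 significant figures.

34.4 km/h

Coriolis parameter at 49°N:
f = 2Ω sin φ = 2 × 7.29×10⁻⁵ × sin 49° = 1.10×10⁻⁴ s⁻¹
Height gradient: |∂Z/∂n| = 60 m / 560000 m = 1.07×10⁻⁴
On a pressure surface, geostrophic balance gives V_g = (g/f)|∂Z/∂n|:
V_g = 9.81 × 1.07×10⁻⁴ / 1.10×10⁻⁴ = 9.55 m/s
Converting: 9.55 m/s × 3.6 = 34.4 km/h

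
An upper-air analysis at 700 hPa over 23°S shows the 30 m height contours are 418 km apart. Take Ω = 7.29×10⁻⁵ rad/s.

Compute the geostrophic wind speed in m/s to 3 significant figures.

Coriolis parameter at 23°S:
f = 2Ω sin φ = 2 × 7.29×10⁻⁵ × sin 23° = 5.70×10⁻⁵ s⁻¹
Height gradient: |∂Z/∂n| = 30 m / 418000 m = 7.18×10⁻⁵
On a pressure surface, geostrophic balance gives V_g = (g/f)|∂Z/∂n|:
V_g = 9.81 × 7.18×10⁻⁵ / 5.70×10⁻⁵ = 12.4 m/s

12.4 m/s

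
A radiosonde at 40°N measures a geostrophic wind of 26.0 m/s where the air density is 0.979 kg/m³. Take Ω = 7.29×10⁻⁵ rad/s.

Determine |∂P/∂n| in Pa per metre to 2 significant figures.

2.4×10⁻³ Pa/m

Coriolis parameter at 40°N:
f = 2Ω sin φ = 2 × 7.29×10⁻⁵ × sin 40° = 9.37×10⁻⁵ s⁻¹
Geostrophic balance rearranged: |∂P/∂n| = f ρ V_g
|∂P/∂n| = 9.37×10⁻⁵ × 0.979 × 26.0 = 2.39×10⁻³ Pa/m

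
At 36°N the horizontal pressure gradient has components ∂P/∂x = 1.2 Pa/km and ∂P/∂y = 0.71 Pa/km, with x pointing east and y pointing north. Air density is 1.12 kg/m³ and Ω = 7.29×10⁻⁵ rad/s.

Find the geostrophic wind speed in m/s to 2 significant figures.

Coriolis parameter at 36°N:
f = 2Ω sin φ = 2 × 7.29×10⁻⁵ × sin 36° = 8.57×10⁻⁵ s⁻¹
Component geostrophic relations (x east, y north):
u_g = −(1/(fρ)) ∂P/∂y,  v_g = (1/(fρ)) ∂P/∂x
u_g = −(0.71×10⁻³)/(8.57×10⁻⁵ × 1.12) = −7.40 m/s;  v_g = (1.2×10⁻³)/(8.57×10⁻⁵ × 1.12) = 12.5 m/s
|V_g| = √(u_g² + v_g²) = 14.5 m/s

15 m/s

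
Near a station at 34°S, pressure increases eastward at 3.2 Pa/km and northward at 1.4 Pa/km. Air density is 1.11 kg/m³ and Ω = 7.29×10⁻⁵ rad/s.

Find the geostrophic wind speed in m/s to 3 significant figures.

38.6 m/s

Coriolis parameter at 34°S:
f = 2Ω sin φ = 2 × 7.29×10⁻⁵ × sin 34° = 8.15×10⁻⁵ s⁻¹
In the Southern Hemisphere f is negative: f = −8.15×10⁻⁵ s⁻¹.
Component geostrophic relations (x east, y north):
u_g = −(1/(fρ)) ∂P/∂y,  v_g = (1/(fρ)) ∂P/∂x
u_g = −(1.4×10⁻³)/(−8.15×10⁻⁵ × 1.11) = 15.5 m/s;  v_g = (3.2×10⁻³)/(−8.15×10⁻⁵ × 1.11) = −35.4 m/s
|V_g| = √(u_g² + v_g²) = 38.6 m/s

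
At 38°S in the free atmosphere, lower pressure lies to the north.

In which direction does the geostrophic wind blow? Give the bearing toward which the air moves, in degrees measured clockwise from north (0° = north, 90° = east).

The pressure-gradient force points toward the north (bearing 000°).
Geostrophic balance: in the Southern Hemisphere the Coriolis force deflects motion to the left, so the geostrophic wind blows 90° to the left of the pressure-gradient force (low pressure on the right).
Rotating 000° by 90° counterclockwise gives 270° — the wind blows toward the west.

270°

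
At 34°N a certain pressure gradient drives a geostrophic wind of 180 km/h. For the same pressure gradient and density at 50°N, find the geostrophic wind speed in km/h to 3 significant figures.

131 km/h

With the same pressure gradient and density, V_g ∝ 1/f ∝ 1/sin φ.
V₂ = V₁ · sin φ₁ / sin φ₂ = 180 × sin 34° / sin 50°
V₂ = 180 × 0.5592/0.7660 = 131 km/h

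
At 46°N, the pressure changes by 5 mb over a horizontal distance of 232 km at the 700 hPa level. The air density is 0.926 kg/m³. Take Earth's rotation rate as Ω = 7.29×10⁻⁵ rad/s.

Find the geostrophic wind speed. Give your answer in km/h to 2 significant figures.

80 km/h

Coriolis parameter at 46°N:
f = 2Ω sin φ = 2 × 7.29×10⁻⁵ × sin 46° = 1.05×10⁻⁴ s⁻¹
Pressure gradient: |∂P/∂n| = 500 Pa / 232000 m = 2.16×10⁻³ Pa/m
Geostrophic balance (pressure-gradient force = Coriolis force):
V_g = (1/(fρ)) |∂P/∂n| = 2.16×10⁻³ / (1.05×10⁻⁴ × 0.926) = 22.2 m/s
Converting: 22.2 m/s × 3.6 = 80 km/h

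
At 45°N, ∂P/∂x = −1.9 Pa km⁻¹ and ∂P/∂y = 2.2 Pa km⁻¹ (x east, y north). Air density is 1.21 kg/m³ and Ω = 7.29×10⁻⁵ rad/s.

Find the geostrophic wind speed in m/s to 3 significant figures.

Coriolis parameter at 45°N:
f = 2Ω sin φ = 2 × 7.29×10⁻⁵ × sin 45° = 1.03×10⁻⁴ s⁻¹
Component geostrophic relations (x east, y north):
u_g = −(1/(fρ)) ∂P/∂y,  v_g = (1/(fρ)) ∂P/∂x
u_g = −(2.2×10⁻³)/(1.03×10⁻⁴ × 1.21) = −17.6 m/s;  v_g = (−1.9×10⁻³)/(1.03×10⁻⁴ × 1.21) = −15.2 m/s
|V_g| = √(u_g² + v_g²) = 23.3 m/s

23.3 m/s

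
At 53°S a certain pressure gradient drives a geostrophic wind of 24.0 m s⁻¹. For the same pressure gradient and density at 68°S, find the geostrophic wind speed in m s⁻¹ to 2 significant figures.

21 m s⁻¹

With the same pressure gradient and density, V_g ∝ 1/f ∝ 1/sin φ.
V₂ = V₁ · sin φ₁ / sin φ₂ = 24.0 × sin 53° / sin 68°
V₂ = 24.0 × 0.7986/0.9272 = 21 m s⁻¹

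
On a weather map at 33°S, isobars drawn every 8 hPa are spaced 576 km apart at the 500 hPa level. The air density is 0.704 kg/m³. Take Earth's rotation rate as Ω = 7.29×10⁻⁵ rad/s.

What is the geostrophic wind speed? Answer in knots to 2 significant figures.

Coriolis parameter at 33°S:
f = 2Ω sin φ = 2 × 7.29×10⁻⁵ × sin 33° = 7.94×10⁻⁵ s⁻¹
Pressure gradient: |∂P/∂n| = 800 Pa / 576000 m = 1.39×10⁻³ Pa/m
Geostrophic balance (pressure-gradient force = Coriolis force):
V_g = (1/(fρ)) |∂P/∂n| = 1.39×10⁻³ / (7.94×10⁻⁵ × 0.704) = 24.8 m/s
Converting: 24.8 m/s × 1.944 = 48 knots

48 knots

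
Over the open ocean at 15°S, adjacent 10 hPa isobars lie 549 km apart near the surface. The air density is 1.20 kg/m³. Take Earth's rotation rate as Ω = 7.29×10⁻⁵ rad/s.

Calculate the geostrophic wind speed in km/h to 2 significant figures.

140 km/h

Coriolis parameter at 15°S:
f = 2Ω sin φ = 2 × 7.29×10⁻⁵ × sin 15° = 3.77×10⁻⁵ s⁻¹
Pressure gradient: |∂P/∂n| = 1000 Pa / 549000 m = 1.82×10⁻³ Pa/m
Geostrophic balance (pressure-gradient force = Coriolis force):
V_g = (1/(fρ)) |∂P/∂n| = 1.82×10⁻³ / (3.77×10⁻⁵ × 1.20) = 40.2 m/s
Converting: 40.2 m/s × 3.6 = 140 km/h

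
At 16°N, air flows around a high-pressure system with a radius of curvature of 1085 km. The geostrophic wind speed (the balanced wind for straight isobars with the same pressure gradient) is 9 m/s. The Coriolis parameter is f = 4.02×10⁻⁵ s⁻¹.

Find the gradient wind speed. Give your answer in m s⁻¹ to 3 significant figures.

Around a high, pressure-gradient force acts outward with centrifugal, so Coriolis balances both:
fV = (1/ρ)|∂P/∂n| + V²/R  →  V² − fR·V + fR·V_g = 0
With fR = 4.02×10⁻⁵ × 1085×10³ m = 43.6 m/s:
V = [fR − √((fR)² − 4 fR V_g)]/2 = [43.6 − √(43.6² − 4×43.6×9)]/2 = 12.7 m/s
Supergeostrophic (V > V_g = 9 m/s), as expected around a high.

12.7 m s⁻¹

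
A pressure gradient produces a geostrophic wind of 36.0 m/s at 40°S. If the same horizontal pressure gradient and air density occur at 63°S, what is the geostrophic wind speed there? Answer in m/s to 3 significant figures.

26.0 m/s

With the same pressure gradient and density, V_g ∝ 1/f ∝ 1/sin φ.
V₂ = V₁ · sin φ₁ / sin φ₂ = 36.0 × sin 40° / sin 63°
V₂ = 36.0 × 0.6428/0.8910 = 26.0 m/s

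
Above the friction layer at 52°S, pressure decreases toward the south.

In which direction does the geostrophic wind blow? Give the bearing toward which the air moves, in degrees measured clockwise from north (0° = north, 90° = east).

The pressure-gradient force points toward the south (bearing 180°).
Geostrophic balance: in the Southern Hemisphere the Coriolis force deflects motion to the left, so the geostrophic wind blows 90° to the left of the pressure-gradient force (low pressure on the right).
Rotating 180° by 90° counterclockwise gives 090° — the wind blows toward the east.

090°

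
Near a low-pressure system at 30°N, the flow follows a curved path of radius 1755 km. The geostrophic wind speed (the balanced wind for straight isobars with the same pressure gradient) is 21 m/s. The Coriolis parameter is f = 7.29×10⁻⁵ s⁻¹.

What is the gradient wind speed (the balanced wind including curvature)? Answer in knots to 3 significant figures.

Around a low, centrifugal force acts outward with Coriolis, so pressure-gradient force balances both:
(1/ρ)|∂P/∂n| = fV + V²/R  →  V² + fR·V − fR·V_g = 0
With fR = 7.29×10⁻⁵ × 1755×10³ m = 128 m/s:
V = [−fR + √((fR)² + 4 fR V_g)]/2 = [−128 + √(128² + 4×128×21)]/2 = 18.4 m/s
Subgeostrophic (V < V_g = 21 m/s), as expected around a low.
Converting: 18.4 m/s × 1.944 = 35.7 knots

35.7 knots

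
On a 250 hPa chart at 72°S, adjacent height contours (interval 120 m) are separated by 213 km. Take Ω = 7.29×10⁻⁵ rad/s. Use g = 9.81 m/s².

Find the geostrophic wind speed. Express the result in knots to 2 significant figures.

Coriolis parameter at 72°S:
f = 2Ω sin φ = 2 × 7.29×10⁻⁵ × sin 72° = 1.39×10⁻⁴ s⁻¹
Height gradient: |∂Z/∂n| = 120 m / 213000 m = 5.63×10⁻⁴
On a pressure surface, geostrophic balance gives V_g = (g/f)|∂Z/∂n|:
V_g = 9.81 × 5.63×10⁻⁴ / 1.39×10⁻⁴ = 39.9 m/s
Converting: 39.9 m/s × 1.944 = 77 knots

77 knots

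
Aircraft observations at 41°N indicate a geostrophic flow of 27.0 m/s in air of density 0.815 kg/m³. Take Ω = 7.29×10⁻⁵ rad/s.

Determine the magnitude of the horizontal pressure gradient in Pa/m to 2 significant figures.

Coriolis parameter at 41°N:
f = 2Ω sin φ = 2 × 7.29×10⁻⁵ × sin 41° = 9.57×10⁻⁵ s⁻¹
Geostrophic balance rearranged: |∂P/∂n| = f ρ V_g
|∂P/∂n| = 9.57×10⁻⁵ × 0.815 × 27.0 = 2.10×10⁻³ Pa/m

2.1×10⁻³ Pa/m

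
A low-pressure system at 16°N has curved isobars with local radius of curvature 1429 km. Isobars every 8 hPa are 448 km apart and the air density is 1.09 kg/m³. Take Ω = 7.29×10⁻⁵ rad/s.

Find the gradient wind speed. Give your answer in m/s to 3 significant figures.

27.5 m/s

Coriolis parameter at 16°N:
f = 2Ω sin φ = 2 × 7.29×10⁻⁵ × sin 16° = 4.02×10⁻⁵ s⁻¹
Pressure gradient: |∂P/∂n| = 800 Pa / 448000 m = 1.79×10⁻³ Pa/m
Geostrophic speed: V_g = |∂P/∂n|/(fρ) = 1.79×10⁻³/(4.02×10⁻⁵ × 1.09) = 40.8 m/s
Around a low, centrifugal force acts outward with Coriolis, so pressure-gradient force balances both:
(1/ρ)|∂P/∂n| = fV + V²/R  →  V² + fR·V − fR·V_g = 0
With fR = 4.02×10⁻⁵ × 1429×10³ m = 57.4 m/s:
V = [−fR + √((fR)² + 4 fR V_g)]/2 = [−57.4 + √(57.4² + 4×57.4×40.8)]/2 = 27.5 m/s
Subgeostrophic (V < V_g = 40.8 m/s), as expected around a low.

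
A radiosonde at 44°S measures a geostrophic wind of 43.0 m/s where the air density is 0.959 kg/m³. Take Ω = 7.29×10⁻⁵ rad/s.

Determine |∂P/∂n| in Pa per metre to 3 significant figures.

4.18×10⁻³ Pa/m

Coriolis parameter at 44°S:
f = 2Ω sin φ = 2 × 7.29×10⁻⁵ × sin 44° = 1.01×10⁻⁴ s⁻¹
Geostrophic balance rearranged: |∂P/∂n| = f ρ V_g
|∂P/∂n| = 1.01×10⁻⁴ × 0.959 × 43.0 = 4.18×10⁻³ Pa/m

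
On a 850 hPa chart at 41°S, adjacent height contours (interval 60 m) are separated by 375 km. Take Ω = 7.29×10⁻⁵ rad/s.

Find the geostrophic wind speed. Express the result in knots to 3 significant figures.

31.9 knots

Coriolis parameter at 41°S:
f = 2Ω sin φ = 2 × 7.29×10⁻⁵ × sin 41° = 9.57×10⁻⁵ s⁻¹
Height gradient: |∂Z/∂n| = 60 m / 375000 m = 1.60×10⁻⁴
On a pressure surface, geostrophic balance gives V_g = (g/f)|∂Z/∂n|:
V_g = 9.81 × 1.60×10⁻⁴ / 9.57×10⁻⁵ = 16.4 m/s
Converting: 16.4 m/s × 1.944 = 31.9 knots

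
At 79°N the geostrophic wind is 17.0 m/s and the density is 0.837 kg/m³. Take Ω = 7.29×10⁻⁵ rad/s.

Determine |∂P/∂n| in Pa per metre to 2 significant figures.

2.0×10⁻³ Pa/m

Coriolis parameter at 79°N:
f = 2Ω sin φ = 2 × 7.29×10⁻⁵ × sin 79° = 1.43×10⁻⁴ s⁻¹
Geostrophic balance rearranged: |∂P/∂n| = f ρ V_g
|∂P/∂n| = 1.43×10⁻⁴ × 0.837 × 17.0 = 2.04×10⁻³ Pa/m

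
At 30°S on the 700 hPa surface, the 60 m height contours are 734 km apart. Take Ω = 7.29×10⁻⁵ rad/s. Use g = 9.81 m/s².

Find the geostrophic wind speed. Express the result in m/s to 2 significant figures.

11 m/s

Coriolis parameter at 30°S:
f = 2Ω sin φ = 2 × 7.29×10⁻⁵ × sin 30° = 7.29×10⁻⁵ s⁻¹
Height gradient: |∂Z/∂n| = 60 m / 734000 m = 8.17×10⁻⁵
On a pressure surface, geostrophic balance gives V_g = (g/f)|∂Z/∂n|:
V_g = 9.81 × 8.17×10⁻⁵ / 7.29×10⁻⁵ = 11.0 m/s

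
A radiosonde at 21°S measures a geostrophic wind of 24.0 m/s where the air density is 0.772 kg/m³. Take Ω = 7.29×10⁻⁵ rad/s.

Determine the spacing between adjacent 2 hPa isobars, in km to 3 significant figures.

207 km

Coriolis parameter at 21°S:
f = 2Ω sin φ = 2 × 7.29×10⁻⁵ × sin 21° = 5.23×10⁻⁵ s⁻¹
Geostrophic balance rearranged: |∂P/∂n| = f ρ V_g
|∂P/∂n| = 5.23×10⁻⁵ × 0.772 × 24.0 = 9.68×10⁻⁴ Pa/m
Isobar spacing: Δn = ΔP/|∂P/∂n| = 200 Pa / 9.68×10⁻⁴ Pa/m = 206593 m ≈ 207 km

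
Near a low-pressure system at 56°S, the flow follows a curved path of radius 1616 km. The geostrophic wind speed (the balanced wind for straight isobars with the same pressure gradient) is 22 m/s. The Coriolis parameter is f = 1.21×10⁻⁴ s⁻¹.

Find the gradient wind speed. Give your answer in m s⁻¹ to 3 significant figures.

Around a low, centrifugal force acts outward with Coriolis, so pressure-gradient force balances both:
(1/ρ)|∂P/∂n| = fV + V²/R  →  V² + fR·V − fR·V_g = 0
With fR = 1.21×10⁻⁴ × 1616×10³ m = 196 m/s:
V = [−fR + √((fR)² + 4 fR V_g)]/2 = [−196 + √(196² + 4×196×22)]/2 = 20 m/s
Subgeostrophic (V < V_g = 22 m/s), as expected around a low.

20.0 m s⁻¹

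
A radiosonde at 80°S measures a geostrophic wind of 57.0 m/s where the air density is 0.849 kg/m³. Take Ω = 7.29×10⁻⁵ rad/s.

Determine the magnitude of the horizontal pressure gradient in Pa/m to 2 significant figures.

6.9×10⁻³ Pa/m

Coriolis parameter at 80°S:
f = 2Ω sin φ = 2 × 7.29×10⁻⁵ × sin 80° = 1.44×10⁻⁴ s⁻¹
Geostrophic balance rearranged: |∂P/∂n| = f ρ V_g
|∂P/∂n| = 1.44×10⁻⁴ × 0.849 × 57.0 = 6.95×10⁻³ Pa/m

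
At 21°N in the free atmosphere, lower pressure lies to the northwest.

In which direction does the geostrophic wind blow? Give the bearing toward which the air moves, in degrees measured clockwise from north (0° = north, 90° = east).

045°

The pressure-gradient force points toward the northwest (bearing 315°).
Geostrophic balance: in the Northern Hemisphere the Coriolis force deflects motion to the right, so the geostrophic wind blows 90° to the right of the pressure-gradient force (low pressure on the left).
Rotating 315° by 90° clockwise gives 045° — the wind blows toward the northeast.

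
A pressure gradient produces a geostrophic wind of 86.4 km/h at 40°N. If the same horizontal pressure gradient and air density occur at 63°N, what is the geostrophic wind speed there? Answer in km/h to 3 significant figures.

62.3 km/h

With the same pressure gradient and density, V_g ∝ 1/f ∝ 1/sin φ.
V₂ = V₁ · sin φ₁ / sin φ₂ = 86.4 × sin 40° / sin 63°
V₂ = 86.4 × 0.6428/0.8910 = 62.3 km/h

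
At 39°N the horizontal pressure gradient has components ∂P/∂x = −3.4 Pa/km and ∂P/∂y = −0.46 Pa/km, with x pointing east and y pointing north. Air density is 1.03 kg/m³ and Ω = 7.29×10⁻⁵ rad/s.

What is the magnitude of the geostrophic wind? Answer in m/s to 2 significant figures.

Coriolis parameter at 39°N:
f = 2Ω sin φ = 2 × 7.29×10⁻⁵ × sin 39° = 9.18×10⁻⁵ s⁻¹
Component geostrophic relations (x east, y north):
u_g = −(1/(fρ)) ∂P/∂y,  v_g = (1/(fρ)) ∂P/∂x
u_g = −(−0.46×10⁻³)/(9.18×10⁻⁵ × 1.03) = 4.87 m/s;  v_g = (−3.4×10⁻³)/(9.18×10⁻⁵ × 1.03) = −36.0 m/s
|V_g| = √(u_g² + v_g²) = 36.3 m/s

36 m/s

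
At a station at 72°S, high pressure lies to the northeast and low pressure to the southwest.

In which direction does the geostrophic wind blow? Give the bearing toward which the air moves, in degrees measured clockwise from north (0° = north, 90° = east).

135°

The pressure-gradient force points toward the southwest (bearing 225°).
Geostrophic balance: in the Southern Hemisphere the Coriolis force deflects motion to the left, so the geostrophic wind blows 90° to the left of the pressure-gradient force (low pressure on the right).
Rotating 225° by 90° counterclockwise gives 135° — the wind blows toward the southeast.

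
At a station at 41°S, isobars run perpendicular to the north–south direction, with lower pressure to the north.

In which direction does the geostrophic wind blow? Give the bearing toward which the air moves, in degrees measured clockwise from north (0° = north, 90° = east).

270°

The pressure-gradient force points toward the north (bearing 000°).
Geostrophic balance: in the Southern Hemisphere the Coriolis force deflects motion to the left, so the geostrophic wind blows 90° to the left of the pressure-gradient force (low pressure on the right).
Rotating 000° by 90° counterclockwise gives 270° — the wind blows toward the west.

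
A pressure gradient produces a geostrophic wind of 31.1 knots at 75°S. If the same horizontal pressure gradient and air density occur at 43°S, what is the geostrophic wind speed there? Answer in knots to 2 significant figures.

With the same pressure gradient and density, V_g ∝ 1/f ∝ 1/sin φ.
V₂ = V₁ · sin φ₁ / sin φ₂ = 31.1 × sin 75° / sin 43°
V₂ = 31.1 × 0.9659/0.6820 = 44 knots

44 knots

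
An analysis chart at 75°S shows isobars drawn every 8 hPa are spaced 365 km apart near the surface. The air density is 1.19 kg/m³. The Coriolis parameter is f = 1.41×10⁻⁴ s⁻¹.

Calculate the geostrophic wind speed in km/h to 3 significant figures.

47.0 km/h

Pressure gradient: |∂P/∂n| = 800 Pa / 365000 m = 2.19×10⁻³ Pa/m
Geostrophic balance (pressure-gradient force = Coriolis force):
V_g = (1/(fρ)) |∂P/∂n| = 2.19×10⁻³ / (1.41×10⁻⁴ × 1.19) = 13.1 m/s
Converting: 13.1 m/s × 3.6 = 47.0 km/h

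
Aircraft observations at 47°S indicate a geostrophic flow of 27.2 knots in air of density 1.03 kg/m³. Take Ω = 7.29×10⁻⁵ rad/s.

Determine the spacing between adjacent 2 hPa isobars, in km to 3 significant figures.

Coriolis parameter at 47°S:
f = 2Ω sin φ = 2 × 7.29×10⁻⁵ × sin 47° = 1.07×10⁻⁴ s⁻¹
Wind speed in SI: 27.2 knots = 14.0 m/s
Geostrophic balance rearranged: |∂P/∂n| = f ρ V_g
|∂P/∂n| = 1.07×10⁻⁴ × 1.03 × 14.0 = 1.54×10⁻³ Pa/m
Isobar spacing: Δn = ΔP/|∂P/∂n| = 200 Pa / 1.54×10⁻³ Pa/m = 130137 m ≈ 130 km

130 km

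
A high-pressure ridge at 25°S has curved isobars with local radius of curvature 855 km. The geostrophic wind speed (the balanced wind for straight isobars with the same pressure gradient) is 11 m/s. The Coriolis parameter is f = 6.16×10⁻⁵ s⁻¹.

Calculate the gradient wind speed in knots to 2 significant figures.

30 knots

Around a high, pressure-gradient force acts outward with centrifugal, so Coriolis balances both:
fV = (1/ρ)|∂P/∂n| + V²/R  →  V² − fR·V + fR·V_g = 0
With fR = 6.16×10⁻⁵ × 855×10³ m = 52.7 m/s:
V = [fR − √((fR)² − 4 fR V_g)]/2 = [52.7 − √(52.7² − 4×52.7×11)]/2 = 15.7 m/s
Supergeostrophic (V > V_g = 11 m/s), as expected around a high.
Converting: 15.7 m/s × 1.944 = 30 knots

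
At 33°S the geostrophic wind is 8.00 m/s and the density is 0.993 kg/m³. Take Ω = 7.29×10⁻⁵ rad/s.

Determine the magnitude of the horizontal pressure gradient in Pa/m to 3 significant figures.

6.31×10⁻⁴ Pa/m

Coriolis parameter at 33°S:
f = 2Ω sin φ = 2 × 7.29×10⁻⁵ × sin 33° = 7.94×10⁻⁵ s⁻¹
Geostrophic balance rearranged: |∂P/∂n| = f ρ V_g
|∂P/∂n| = 7.94×10⁻⁵ × 0.993 × 8.00 = 6.31×10⁻⁴ Pa/m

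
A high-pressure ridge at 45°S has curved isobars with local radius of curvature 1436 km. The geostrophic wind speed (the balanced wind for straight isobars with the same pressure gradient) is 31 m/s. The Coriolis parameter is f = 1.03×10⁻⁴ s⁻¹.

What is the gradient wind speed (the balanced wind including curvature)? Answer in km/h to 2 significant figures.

160 km/h

Around a high, pressure-gradient force acts outward with centrifugal, so Coriolis balances both:
fV = (1/ρ)|∂P/∂n| + V²/R  →  V² − fR·V + fR·V_g = 0
With fR = 1.03×10⁻⁴ × 1436×10³ m = 148 m/s:
V = [fR − √((fR)² − 4 fR V_g)]/2 = [148 − √(148² − 4×148×31)]/2 = 44.2 m/s
Supergeostrophic (V > V_g = 31 m/s), as expected around a high.
Converting: 44.2 m/s × 3.6 = 160 km/h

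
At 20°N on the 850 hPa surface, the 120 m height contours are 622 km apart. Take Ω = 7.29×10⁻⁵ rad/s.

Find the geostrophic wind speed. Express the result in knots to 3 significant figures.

73.8 knots

Coriolis parameter at 20°N:
f = 2Ω sin φ = 2 × 7.29×10⁻⁵ × sin 20° = 4.99×10⁻⁵ s⁻¹
Height gradient: |∂Z/∂n| = 120 m / 622000 m = 1.93×10⁻⁴
On a pressure surface, geostrophic balance gives V_g = (g/f)|∂Z/∂n|:
V_g = 9.81 × 1.93×10⁻⁴ / 4.99×10⁻⁵ = 38.0 m/s
Converting: 38.0 m/s × 1.944 = 73.8 knots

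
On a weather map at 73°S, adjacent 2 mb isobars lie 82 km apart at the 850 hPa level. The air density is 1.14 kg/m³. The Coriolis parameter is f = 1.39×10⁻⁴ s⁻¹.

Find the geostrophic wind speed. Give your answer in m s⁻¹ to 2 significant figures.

Pressure gradient: |∂P/∂n| = 200 Pa / 82000 m = 2.44×10⁻³ Pa/m
Geostrophic balance (pressure-gradient force = Coriolis force):
V_g = (1/(fρ)) |∂P/∂n| = 2.44×10⁻³ / (1.39×10⁻⁴ × 1.14) = 15.4 m/s

15 m s⁻¹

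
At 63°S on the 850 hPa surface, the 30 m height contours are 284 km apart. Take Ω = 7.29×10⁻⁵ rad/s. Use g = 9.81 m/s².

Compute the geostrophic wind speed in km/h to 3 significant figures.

Coriolis parameter at 63°S:
f = 2Ω sin φ = 2 × 7.29×10⁻⁵ × sin 63° = 1.30×10⁻⁴ s⁻¹
Height gradient: |∂Z/∂n| = 30 m / 284000 m = 1.06×10⁻⁴
On a pressure surface, geostrophic balance gives V_g = (g/f)|∂Z/∂n|:
V_g = 9.81 × 1.06×10⁻⁴ / 1.30×10⁻⁴ = 7.98 m/s
Converting: 7.98 m/s × 3.6 = 28.7 km/h

28.7 km/h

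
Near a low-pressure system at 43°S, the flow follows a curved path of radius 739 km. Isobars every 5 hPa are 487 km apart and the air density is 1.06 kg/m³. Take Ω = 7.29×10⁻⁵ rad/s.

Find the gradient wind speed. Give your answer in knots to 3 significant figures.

16.9 knots

Coriolis parameter at 43°S:
f = 2Ω sin φ = 2 × 7.29×10⁻⁵ × sin 43° = 9.94×10⁻⁵ s⁻¹
Pressure gradient: |∂P/∂n| = 500 Pa / 487000 m = 1.03×10⁻³ Pa/m
Geostrophic speed: V_g = |∂P/∂n|/(fρ) = 1.03×10⁻³/(9.94×10⁻⁵ × 1.06) = 9.74 m/s
Around a low, centrifugal force acts outward with Coriolis, so pressure-gradient force balances both:
(1/ρ)|∂P/∂n| = fV + V²/R  →  V² + fR·V − fR·V_g = 0
With fR = 9.94×10⁻⁵ × 739×10³ m = 73.5 m/s:
V = [−fR + √((fR)² + 4 fR V_g)]/2 = [−73.5 + √(73.5² + 4×73.5×9.74)]/2 = 8.71 m/s
Subgeostrophic (V < V_g = 9.74 m/s), as expected around a low.
Converting: 8.71 m/s × 1.944 = 16.9 knots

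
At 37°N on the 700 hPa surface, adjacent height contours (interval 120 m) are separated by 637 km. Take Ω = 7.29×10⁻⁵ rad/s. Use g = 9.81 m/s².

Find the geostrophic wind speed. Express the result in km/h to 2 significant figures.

Coriolis parameter at 37°N:
f = 2Ω sin φ = 2 × 7.29×10⁻⁵ × sin 37° = 8.77×10⁻⁵ s⁻¹
Height gradient: |∂Z/∂n| = 120 m / 637000 m = 1.88×10⁻⁴
On a pressure surface, geostrophic balance gives V_g = (g/f)|∂Z/∂n|:
V_g = 9.81 × 1.88×10⁻⁴ / 8.77×10⁻⁵ = 21.1 m/s
Converting: 21.1 m/s × 3.6 = 76 km/h

76 km/h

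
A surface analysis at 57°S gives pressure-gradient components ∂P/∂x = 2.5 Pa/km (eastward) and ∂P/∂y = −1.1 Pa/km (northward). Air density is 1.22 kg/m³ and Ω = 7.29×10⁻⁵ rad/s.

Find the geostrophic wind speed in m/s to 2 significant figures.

18 m/s

Coriolis parameter at 57°S:
f = 2Ω sin φ = 2 × 7.29×10⁻⁵ × sin 57° = 1.22×10⁻⁴ s⁻¹
In the Southern Hemisphere f is negative: f = −1.22×10⁻⁴ s⁻¹.
Component geostrophic relations (x east, y north):
u_g = −(1/(fρ)) ∂P/∂y,  v_g = (1/(fρ)) ∂P/∂x
u_g = −(−1.1×10⁻³)/(−1.22×10⁻⁴ × 1.22) = −7.37 m/s;  v_g = (2.5×10⁻³)/(−1.22×10⁻⁴ × 1.22) = −16.8 m/s
|V_g| = √(u_g² + v_g²) = 18.3 m/s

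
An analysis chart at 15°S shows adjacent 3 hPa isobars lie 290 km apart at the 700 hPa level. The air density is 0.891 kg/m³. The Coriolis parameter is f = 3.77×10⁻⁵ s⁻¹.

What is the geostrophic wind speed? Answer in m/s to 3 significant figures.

Pressure gradient: |∂P/∂n| = 300 Pa / 290000 m = 1.03×10⁻³ Pa/m
Geostrophic balance (pressure-gradient force = Coriolis force):
V_g = (1/(fρ)) |∂P/∂n| = 1.03×10⁻³ / (3.77×10⁻⁵ × 0.891) = 30.8 m/s

30.8 m/s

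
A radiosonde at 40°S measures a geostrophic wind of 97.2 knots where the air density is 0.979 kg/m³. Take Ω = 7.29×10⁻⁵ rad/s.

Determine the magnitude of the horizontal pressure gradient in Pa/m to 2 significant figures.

Coriolis parameter at 40°S:
f = 2Ω sin φ = 2 × 7.29×10⁻⁵ × sin 40° = 9.37×10⁻⁵ s⁻¹
Wind speed in SI: 97.2 knots = 50.0 m/s
Geostrophic balance rearranged: |∂P/∂n| = f ρ V_g
|∂P/∂n| = 9.37×10⁻⁵ × 0.979 × 50.0 = 4.59×10⁻³ Pa/m

4.6×10⁻³ Pa/m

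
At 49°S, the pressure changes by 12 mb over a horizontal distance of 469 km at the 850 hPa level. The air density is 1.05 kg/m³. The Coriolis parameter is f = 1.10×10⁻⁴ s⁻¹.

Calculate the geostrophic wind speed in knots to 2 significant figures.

Pressure gradient: |∂P/∂n| = 1200 Pa / 469000 m = 2.56×10⁻³ Pa/m
Geostrophic balance (pressure-gradient force = Coriolis force):
V_g = (1/(fρ)) |∂P/∂n| = 2.56×10⁻³ / (1.10×10⁻⁴ × 1.05) = 22.2 m/s
Converting: 22.2 m/s × 1.944 = 43 knots

43 knots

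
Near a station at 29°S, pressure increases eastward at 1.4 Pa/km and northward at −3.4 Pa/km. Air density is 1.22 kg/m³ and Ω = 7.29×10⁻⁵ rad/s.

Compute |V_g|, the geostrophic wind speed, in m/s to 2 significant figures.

Coriolis parameter at 29°S:
f = 2Ω sin φ = 2 × 7.29×10⁻⁵ × sin 29° = 7.07×10⁻⁵ s⁻¹
In the Southern Hemisphere f is negative: f = −7.07×10⁻⁵ s⁻¹.
Component geostrophic relations (x east, y north):
u_g = −(1/(fρ)) ∂P/∂y,  v_g = (1/(fρ)) ∂P/∂x
u_g = −(−3.4×10⁻³)/(−7.07×10⁻⁵ × 1.22) = −39.4 m/s;  v_g = (1.4×10⁻³)/(−7.07×10⁻⁵ × 1.22) = −16.2 m/s
|V_g| = √(u_g² + v_g²) = 42.6 m/s

43 m/s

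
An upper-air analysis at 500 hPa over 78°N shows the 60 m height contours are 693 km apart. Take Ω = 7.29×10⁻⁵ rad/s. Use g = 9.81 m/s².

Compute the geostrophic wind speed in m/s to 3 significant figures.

Coriolis parameter at 78°N:
f = 2Ω sin φ = 2 × 7.29×10⁻⁵ × sin 78° = 1.43×10⁻⁴ s⁻¹
Height gradient: |∂Z/∂n| = 60 m / 693000 m = 8.66×10⁻⁵
On a pressure surface, geostrophic balance gives V_g = (g/f)|∂Z/∂n|:
V_g = 9.81 × 8.66×10⁻⁵ / 1.43×10⁻⁴ = 5.96 m/s

5.96 m/s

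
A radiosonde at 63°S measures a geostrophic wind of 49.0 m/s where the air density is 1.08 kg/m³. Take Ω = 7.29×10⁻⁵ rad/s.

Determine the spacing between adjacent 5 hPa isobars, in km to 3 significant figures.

Coriolis parameter at 63°S:
f = 2Ω sin φ = 2 × 7.29×10⁻⁵ × sin 63° = 1.30×10⁻⁴ s⁻¹
Geostrophic balance rearranged: |∂P/∂n| = f ρ V_g
|∂P/∂n| = 1.30×10⁻⁴ × 1.08 × 49.0 = 6.87×10⁻³ Pa/m
Isobar spacing: Δn = ΔP/|∂P/∂n| = 500 Pa / 6.87×10⁻³ Pa/m = 72730 m ≈ 72.7 km

72.7 km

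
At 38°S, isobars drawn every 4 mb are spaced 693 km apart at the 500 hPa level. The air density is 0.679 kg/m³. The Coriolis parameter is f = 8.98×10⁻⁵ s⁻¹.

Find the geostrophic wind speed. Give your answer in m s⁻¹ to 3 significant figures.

9.47 m s⁻¹

Pressure gradient: |∂P/∂n| = 400 Pa / 693000 m = 5.77×10⁻⁴ Pa/m
Geostrophic balance (pressure-gradient force = Coriolis force):
V_g = (1/(fρ)) |∂P/∂n| = 5.77×10⁻⁴ / (8.98×10⁻⁵ × 0.679) = 9.47 m/s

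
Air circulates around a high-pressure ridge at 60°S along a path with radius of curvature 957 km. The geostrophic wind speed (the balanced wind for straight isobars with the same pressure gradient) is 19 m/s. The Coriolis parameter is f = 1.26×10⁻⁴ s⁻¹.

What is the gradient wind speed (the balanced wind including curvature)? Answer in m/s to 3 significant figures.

Around a high, pressure-gradient force acts outward with centrifugal, so Coriolis balances both:
fV = (1/ρ)|∂P/∂n| + V²/R  →  V² − fR·V + fR·V_g = 0
With fR = 1.26×10⁻⁴ × 957×10³ m = 121 m/s:
V = [fR − √((fR)² − 4 fR V_g)]/2 = [121 − √(121² − 4×121×19)]/2 = 23.6 m/s
Supergeostrophic (V > V_g = 19 m/s), as expected around a high.

23.6 m/s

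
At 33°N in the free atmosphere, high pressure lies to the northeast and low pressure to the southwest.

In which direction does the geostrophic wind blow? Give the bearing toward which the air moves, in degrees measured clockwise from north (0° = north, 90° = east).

315°

The pressure-gradient force points toward the southwest (bearing 225°).
Geostrophic balance: in the Northern Hemisphere the Coriolis force deflects motion to the right, so the geostrophic wind blows 90° to the right of the pressure-gradient force (low pressure on the left).
Rotating 225° by 90° clockwise gives 315° — the wind blows toward the northwest.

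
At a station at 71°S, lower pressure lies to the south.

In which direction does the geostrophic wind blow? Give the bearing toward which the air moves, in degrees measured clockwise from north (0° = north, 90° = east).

090°

The pressure-gradient force points toward the south (bearing 180°).
Geostrophic balance: in the Southern Hemisphere the Coriolis force deflects motion to the left, so the geostrophic wind blows 90° to the left of the pressure-gradient force (low pressure on the right).
Rotating 180° by 90° counterclockwise gives 090° — the wind blows toward the east.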